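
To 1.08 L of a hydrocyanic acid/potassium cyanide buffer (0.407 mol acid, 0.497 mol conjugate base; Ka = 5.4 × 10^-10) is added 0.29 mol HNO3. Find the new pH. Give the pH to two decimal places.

pH = 8.74

Added H+ converts CN- to HCN: HCN → 0.697 mol, CN- → 0.207 mol.
pKa = −log(5.4 × 10^-10) = 9.268
pH = pKa + log([A⁻]/[HA]) = 9.268 + log(0.207/0.697) = 9.268 -0.527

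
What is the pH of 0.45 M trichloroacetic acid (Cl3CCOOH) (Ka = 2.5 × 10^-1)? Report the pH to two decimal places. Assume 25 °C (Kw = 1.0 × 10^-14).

Cl3CCOOH ⇌ Cl3CCOO- + H+
Ka = x²/(0.45 − x) = 2.5 × 10^-1
The 5% rule fails; solving x² + Ka·x − Ka·C₀ = 0 exactly:
x = (−Ka + √(Ka² + 4·Ka·C₀))/2 = 2.33 × 10^-1 M
pH = −log[H+] = −log(2.33 × 10^-1) = 0.63

pH = 0.63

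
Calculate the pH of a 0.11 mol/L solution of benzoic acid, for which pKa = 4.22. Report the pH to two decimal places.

pH = 2.59

C6H5COOH ⇌ C6H5COO- + H+
Ka = 10^(−4.22) = 6.03 × 10^-5
From the ICE table, Ka = x²/(0.11 − x) = 6.03 × 10^-5.
Neglecting x in the denominator: x = √(6.03 × 10^-5 × 0.11) = 2.58 × 10^-3 M
pH = −log[H+] = −log(2.58 × 10^-3) = 2.59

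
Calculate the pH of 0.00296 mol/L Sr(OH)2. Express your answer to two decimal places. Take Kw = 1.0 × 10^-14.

pH = 11.77

Sr(OH)2 is a strong base (each formula unit releases 2 OH-); [OH-] = 0.00592 M.
pOH = -log(0.00592) = 2.23
pH = 14.00 - 2.23 = 11.77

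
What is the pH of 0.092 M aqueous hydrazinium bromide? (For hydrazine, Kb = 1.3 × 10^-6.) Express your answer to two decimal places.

pH = 4.58

N2H5+ is the conjugate acid of the weak base N2H4.
Ka = Kw/Kb = 1.0×10^-14 / 1.3 × 10^-6 = 7.69 × 10^-9
Let x = [H+] at equilibrium. Ka = x²/(0.092 − x).
Neglecting x in the denominator: x = √(7.69 × 10^-9 × 0.092) = 2.66 × 10^-5 M
(x/C₀ = 0.029% < 5%, so the approximation holds.)
pH = −log(2.66 × 10^-5) = 4.58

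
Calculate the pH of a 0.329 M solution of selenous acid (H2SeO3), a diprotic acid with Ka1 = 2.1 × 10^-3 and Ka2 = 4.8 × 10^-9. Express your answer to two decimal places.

pH = 1.60

Since Ka1 ≫ Ka2, the first ionization dominates [H+].
Ka1 = x²/(0.329 − x) = 2.1 × 10^-3
Solving the quadratic: x = (−Ka1 + √(Ka1² + 4·Ka1·C₀))/2 = 2.53 × 10^-2 M
pH = −log(2.53 × 10^-2) = 1.60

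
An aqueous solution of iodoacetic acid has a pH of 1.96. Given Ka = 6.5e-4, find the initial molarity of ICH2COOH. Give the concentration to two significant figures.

[H+] = 10^(-1.96) = 1.10 × 10^-2 M = x
Ka = x²/(C₀ − x) ⇒ C₀ = x + x²/Ka
C₀ = 1.10 × 10^-2 + (1.10 × 10^-2)²/(6.5 × 10^-4) = 1.97 × 10^-1 M

C₀ = 2.0 × 10^-1 M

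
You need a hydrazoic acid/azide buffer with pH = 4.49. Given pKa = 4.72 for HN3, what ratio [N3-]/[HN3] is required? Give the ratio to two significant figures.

pH = pKa + log(r) ⇒ log(r) = 4.49 − 4.72 = -0.23
r = [N3-]/[HN3] = 10^(-0.23) = 0.589

ratio = 0.59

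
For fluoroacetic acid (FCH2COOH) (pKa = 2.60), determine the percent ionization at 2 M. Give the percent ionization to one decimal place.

3.5%

FCH2COOH ⇌ FCH2COO- + H+; let x = [H+] at equilibrium.
Ka = 10^(−2.60) = 2.51 × 10^-3
x ≈ √(Ka·C₀) = √(2.51 × 10^-3 × 2) = 7.09 × 10^-2 M
Fraction ionized = 7.09 × 10^-2 / 2 = 0.0355 → 3.5%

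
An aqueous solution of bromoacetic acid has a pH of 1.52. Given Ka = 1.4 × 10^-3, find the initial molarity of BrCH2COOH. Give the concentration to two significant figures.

[H+] = 10^(-1.52) = 3.02 × 10^-2 M = x
Ka = x²/(C₀ − x) ⇒ C₀ = x + x²/Ka
C₀ = 3.02 × 10^-2 + (3.02 × 10^-2)²/(1.4 × 10^-3) = 6.82 × 10^-1 M

C₀ = 6.8 × 10^-1 M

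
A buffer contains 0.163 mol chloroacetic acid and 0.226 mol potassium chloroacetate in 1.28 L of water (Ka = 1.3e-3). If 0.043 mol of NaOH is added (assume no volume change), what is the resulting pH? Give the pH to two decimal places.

After neutralization: n(ClCH2COOH) = 0.12 mol, n(ClCH2COO-) = 0.269 mol.
pKa = −log(1.3 × 10^-3) = 2.886
Henderson–Hasselbalch with mole ratio 0.269/0.12: pH = 2.886 + (+0.351)

pH = 3.24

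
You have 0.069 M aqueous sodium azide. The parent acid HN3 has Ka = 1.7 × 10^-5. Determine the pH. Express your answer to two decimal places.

N3- is the conjugate base of the weak acid HN3.
Kb = Kw/Ka = 1.0×10^-14 / 1.7 × 10^-5 = 5.88 × 10^-10
From the ICE table, Kb = [OH-]²/(0.069 − [OH-]) = 5.88 × 10^-10.
Assume [OH-] ≪ 0.069: [OH-] ≈ √(5.88 × 10^-10 × 0.069) = 6.37 × 10^-6 M
pOH = 5.20, so pH = 14.00 − pOH = 8.80

pH = 8.80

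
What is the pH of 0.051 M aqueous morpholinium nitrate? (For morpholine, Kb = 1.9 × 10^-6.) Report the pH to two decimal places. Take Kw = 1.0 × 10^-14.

C4H8ONH2+ is the conjugate acid of the weak base C4H8ONH.
Ka = Kw/Kb = 1.0×10^-14 / 1.9 × 10^-6 = 5.26 × 10^-9
Ka = x²/(0.051 − x) = 5.26 × 10^-9
Neglecting x in the denominator: x = √(5.26 × 10^-9 × 0.051) = 1.64 × 10^-5 M
pH = −log(1.64 × 10^-5) = 4.79

pH = 4.79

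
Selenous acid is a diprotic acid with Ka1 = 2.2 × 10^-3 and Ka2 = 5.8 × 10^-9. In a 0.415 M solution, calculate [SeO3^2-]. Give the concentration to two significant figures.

5.8 × 10^-9 M

First ionization gives [H+] ≈ [HSeO3-] = 2.91 × 10^-2 M.
Second step: Ka2 = [H+][SeO3^2-]/[HSeO3-] ≈ [SeO3^2-] (since [H+] ≈ [HSeO3-]).
So [SeO3^2-] ≈ Ka2.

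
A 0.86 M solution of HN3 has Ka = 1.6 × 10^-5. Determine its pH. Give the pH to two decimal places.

pH = 2.43

HN3 ⇌ N3- + H+
From the ICE table, Ka = [H+]²/(0.86 − [H+]) = 1.6 × 10^-5.
Since Ka ≪ C₀, [H+] ≈ √(Ka·C₀) = 3.71 × 10^-3 M.
Check: 0.43% ionized — well under 5%, approximation valid.
pH = −log(3.71 × 10^-3) = 2.43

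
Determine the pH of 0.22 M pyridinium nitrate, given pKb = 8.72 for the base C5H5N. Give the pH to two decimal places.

pH = 2.97

C5H5NH+ is the conjugate acid of the weak base C5H5N.
Kb = 10^(−8.72) = 1.91 × 10^-9
Ka = Kw/Kb = 1.0×10^-14 / 1.91 × 10^-9 = 5.24 × 10^-6
From the ICE table, Ka = [H+]²/(0.22 − [H+]) = 5.24 × 10^-6.
Assume [H+] ≪ 0.22: [H+] ≈ √(5.24 × 10^-6 × 0.22) = 1.07 × 10^-3 M
pH = −log[H+] = −log(1.07 × 10^-3) = 2.97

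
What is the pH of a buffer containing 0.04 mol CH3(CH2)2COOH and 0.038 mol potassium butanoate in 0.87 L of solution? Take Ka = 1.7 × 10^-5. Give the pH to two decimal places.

pH = 4.75

pKa = −log(1.7 × 10^-5) = 4.770
Henderson–Hasselbalch: pH = pKa + log([CH3(CH2)2COO-]/[CH3(CH2)2COOH]) = 4.770 + log(0.038/0.04)
pH = 4.770 + (-0.022) = 4.75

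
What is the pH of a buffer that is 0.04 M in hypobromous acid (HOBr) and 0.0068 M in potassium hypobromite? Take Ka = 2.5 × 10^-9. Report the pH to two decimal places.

pH = 7.83

pKa = −log(2.5 × 10^-9) = 8.602
Using pH = pKa + log([base]/[acid]) with [base]/[acid] = 0.0068/0.04:
pH = 8.602 + (-0.770) = 7.83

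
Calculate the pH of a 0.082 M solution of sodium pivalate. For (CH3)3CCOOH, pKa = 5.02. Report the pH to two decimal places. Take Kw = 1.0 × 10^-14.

pH = 8.97

(CH3)3CCOO- is the conjugate base of the weak acid (CH3)3CCOOH.
Ka = 10^(−5.02) = 9.55 × 10^-6
Kb = Kw/Ka = 1.0×10^-14 / 9.55 × 10^-6 = 1.05 × 10^-9
From the ICE table, Kb = x²/(0.082 − x) = 1.05 × 10^-9.
Since Kb ≪ C₀, x ≈ √(Kb·C₀) = 9.28 × 10^-6 M.
Check: 0.011% ionized — well under 5%, approximation valid.
pOH = 5.03, so pH = 14.00 − pOH = 8.97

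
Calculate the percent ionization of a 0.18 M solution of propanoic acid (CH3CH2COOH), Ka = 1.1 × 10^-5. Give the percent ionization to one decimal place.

CH3CH2COOH ⇌ CH3CH2COO- + H+; let x = [H+] at equilibrium.
x ≈ √(Ka·C₀) = √(1.1 × 10^-5 × 0.18) = 1.41 × 10^-3 M
Fraction ionized = 1.41 × 10^-3 / 0.18 = 0.0078 → 0.8%

0.8%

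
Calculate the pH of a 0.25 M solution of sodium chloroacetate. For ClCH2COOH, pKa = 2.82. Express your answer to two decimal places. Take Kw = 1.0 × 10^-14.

ClCH2COO- is the conjugate base of the weak acid ClCH2COOH.
Ka = 10^(−2.82) = 1.51 × 10^-3
Kb = Kw/Ka = 1.0×10^-14 / 1.51 × 10^-3 = 6.62 × 10^-12
Let x = [OH-] at equilibrium. Kb = x²/(0.25 − x).
Since Kb ≪ C₀, x ≈ √(Kb·C₀) = 1.29 × 10^-6 M.
pOH = −log(1.29 × 10^-6) = 5.89; pH = 14.00 − 5.89 = 8.11

pH = 8.11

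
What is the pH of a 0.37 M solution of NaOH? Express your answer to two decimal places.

pH = 13.57

NaOH is a strong base; [OH-] = 0.37 M.
pOH = -log(0.37) = 0.43
pH = 14.00 - 0.43 = 13.57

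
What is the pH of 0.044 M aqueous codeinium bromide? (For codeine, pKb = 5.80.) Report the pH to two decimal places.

pH = 4.78

C18H22NO3+ is the conjugate acid of the weak base C18H21NO3.
Kb = 10^(−5.80) = 1.58 × 10^-6
Ka = Kw/Kb = 1.0×10^-14 / 1.58 × 10^-6 = 6.33 × 10^-9
Ka = [H+]²/(0.044 − [H+]) = 6.33 × 10^-9
Assume [H+] ≪ 0.044: [H+] ≈ √(6.33 × 10^-9 × 0.044) = 1.67 × 10^-5 M
Check: 0.038% ionized — well under 5%, approximation valid.
pH = −log(1.67 × 10^-5) = 4.78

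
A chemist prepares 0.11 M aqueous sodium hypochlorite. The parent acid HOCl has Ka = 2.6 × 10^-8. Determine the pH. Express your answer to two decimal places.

pH = 10.31

OCl- is the conjugate base of the weak acid HOCl.
Kb = Kw/Ka = 1.0×10^-14 / 2.6 × 10^-8 = 3.85 × 10^-7
From the ICE table, Kb = [OH-]²/(0.11 − [OH-]) = 3.85 × 10^-7.
Neglecting [OH-] in the denominator: [OH-] = √(3.85 × 10^-7 × 0.11) = 2.06 × 10^-4 M
pOH = −log(2.06 × 10^-4) = 3.69; pH = 14.00 − 3.69 = 10.31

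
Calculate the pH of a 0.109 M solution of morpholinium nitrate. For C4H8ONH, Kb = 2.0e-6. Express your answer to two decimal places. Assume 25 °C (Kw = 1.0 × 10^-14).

C4H8ONH2+ is the conjugate acid of the weak base C4H8ONH.
Ka = Kw/Kb = 1.0×10^-14 / 2.0 × 10^-6 = 5.00 × 10^-9
From the ICE table, Ka = x²/(0.109 − x) = 5.00 × 10^-9.
Since Ka ≪ C₀, x ≈ √(Ka·C₀) = 2.33 × 10^-5 M.
pH = −log(2.33 × 10^-5) = 4.63

pH = 4.63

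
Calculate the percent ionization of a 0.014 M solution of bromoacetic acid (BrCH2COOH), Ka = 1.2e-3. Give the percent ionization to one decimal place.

BrCH2COOH ⇌ BrCH2COO- + H+; let x = [H+] at equilibrium.
Ka = x²/(C₀ − x); solving the quadratic gives x = 3.54 × 10^-3 M.
% ionization = x/C₀ × 100% = 3.54 × 10^-3/0.014 × 100% = 25.3%

25.3%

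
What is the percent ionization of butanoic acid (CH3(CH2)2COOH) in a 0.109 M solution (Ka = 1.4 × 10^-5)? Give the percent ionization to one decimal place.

CH3(CH2)2COOH ⇌ CH3(CH2)2COO- + H+; let x = [H+] at equilibrium.
x ≈ √(Ka·C₀) = √(1.4 × 10^-5 × 0.109) = 1.24 × 10^-3 M
Fraction ionized = 1.24 × 10^-3 / 0.109 = 0.0114 → 1.1%

1.1%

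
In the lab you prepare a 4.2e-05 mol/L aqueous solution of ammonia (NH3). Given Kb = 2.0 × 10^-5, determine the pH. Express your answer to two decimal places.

pH = 9.32

NH3 + H2O ⇌ NH4+ + OH-
From the ICE table, Kb = x²/(4.2e-05 − x) = 2.0 × 10^-5.
The 5% rule fails; solving x² + Kb·x − Kb·C₀ = 0 exactly:
x = (−Kb + √(Kb² + 4·Kb·C₀))/2 = 2.07 × 10^-5 M
pOH = −log(2.07 × 10^-5) = 4.68; pH = 14.00 − 4.68 = 9.32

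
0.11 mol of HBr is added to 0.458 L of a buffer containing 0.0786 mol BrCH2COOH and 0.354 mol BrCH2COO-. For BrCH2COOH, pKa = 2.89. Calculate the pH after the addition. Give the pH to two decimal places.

Added H+ converts BrCH2COO- to BrCH2COOH: BrCH2COOH → 0.189 mol, BrCH2COO- → 0.244 mol.
Henderson–Hasselbalch with mole ratio 0.244/0.189: pH = 2.89 + (+0.111)

pH = 3.00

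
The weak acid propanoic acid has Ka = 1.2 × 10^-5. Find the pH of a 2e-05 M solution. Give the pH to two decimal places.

CH3CH2COOH ⇌ CH3CH2COO- + H+
Let x = [H+] at equilibrium. Ka = x²/(2e-05 − x).
The 5% rule fails; solving x² + Ka·x − Ka·C₀ = 0 exactly:
x = (−Ka + √(Ka² + 4·Ka·C₀))/2 = 1.06 × 10^-5 M
pH = −log[H+] = −log(1.06 × 10^-5) = 4.97

pH = 4.97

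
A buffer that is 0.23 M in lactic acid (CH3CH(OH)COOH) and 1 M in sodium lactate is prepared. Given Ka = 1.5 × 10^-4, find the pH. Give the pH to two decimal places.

pKa = −log(1.5 × 10^-4) = 3.824
pH = pKa + log([A⁻]/[HA]) = 3.824 + log(1/0.23)
pH = 3.824 + (+0.638) = 4.46

pH = 4.46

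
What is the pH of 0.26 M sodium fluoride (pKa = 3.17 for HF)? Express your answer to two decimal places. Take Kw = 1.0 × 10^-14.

pH = 8.29

F- is the conjugate base of the weak acid HF.
Ka = 10^(−3.17) = 6.76 × 10^-4
Kb = Kw/Ka = 1.0×10^-14 / 6.76 × 10^-4 = 1.48 × 10^-11
From the ICE table, Kb = x²/(0.26 − x) = 1.48 × 10^-11.
Assume x ≪ 0.26: x ≈ √(1.48 × 10^-11 × 0.26) = 1.96 × 10^-6 M
pOH = 5.71, so pH = 14.00 − pOH = 8.29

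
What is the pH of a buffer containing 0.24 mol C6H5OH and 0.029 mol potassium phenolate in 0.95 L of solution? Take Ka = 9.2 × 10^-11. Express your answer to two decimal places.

pH = 9.12

pKa = −log(9.2 × 10^-11) = 10.036
pH = pKa + log([A⁻]/[HA]) = 10.036 + log(0.029/0.24)
pH = 10.036 + (-0.918) = 9.12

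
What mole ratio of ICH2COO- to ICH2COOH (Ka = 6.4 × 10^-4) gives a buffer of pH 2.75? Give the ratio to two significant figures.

pKa = -log(6.4 × 10^-4) = 3.194
pH = pKa + log(r) ⇒ log(r) = 2.75 − 3.194 = -0.444
r = [ICH2COO-]/[ICH2COOH] = 10^(-0.444) = 0.36

ratio = 0.36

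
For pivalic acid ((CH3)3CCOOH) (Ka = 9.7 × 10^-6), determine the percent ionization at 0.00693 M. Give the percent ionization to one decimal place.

(CH3)3CCOOH ⇌ (CH3)3CCOO- + H+; let x = [H+] at equilibrium.
x ≈ √(Ka·C₀) = √(9.7 × 10^-6 × 0.00693) = 2.59 × 10^-4 M
Fraction ionized = 2.59 × 10^-4 / 0.00693 = 0.0374 → 3.7%

3.7%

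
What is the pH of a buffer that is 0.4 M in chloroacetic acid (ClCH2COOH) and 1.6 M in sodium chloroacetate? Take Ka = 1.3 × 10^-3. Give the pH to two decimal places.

pH = 3.49

pKa = −log(1.3 × 10^-3) = 2.886
Using pH = pKa + log([base]/[acid]) with [base]/[acid] = 1.6/0.4:
pH = 2.886 + (+0.602) = 3.49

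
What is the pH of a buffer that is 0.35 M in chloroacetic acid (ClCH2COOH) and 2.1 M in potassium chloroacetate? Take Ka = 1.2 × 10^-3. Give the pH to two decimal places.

pH = 3.70

pKa = −log(1.2 × 10^-3) = 2.921
Using pH = pKa + log([base]/[acid]) with [base]/[acid] = 2.1/0.35:
pH = 2.921 + (+0.778) = 3.70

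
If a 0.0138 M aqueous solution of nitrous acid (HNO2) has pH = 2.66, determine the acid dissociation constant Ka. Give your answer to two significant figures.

Ka = 4.1 × 10^-4

[H+] = 10^(-2.66) = 2.19 × 10^-3 M
At equilibrium [HA] = 0.0138 − 2.19 × 10^-3 = 1.16 × 10^-2 M
Ka = [H+][A-]/[HA] = (2.19 × 10^-3)² / 1.16 × 10^-2 = 4.1 × 10^-4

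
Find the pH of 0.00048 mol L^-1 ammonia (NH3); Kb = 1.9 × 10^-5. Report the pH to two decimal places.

NH3 + H2O ⇌ NH4+ + OH-
Let x = [OH-] at equilibrium. Kb = x²/(0.00048 − x).
Here C₀/Kb ≈ 25.3, so the small-x approximation fails. Use the quadratic:
x = (−Kb + √(Kb² + 4·Kb·C₀))/2 = 8.65 × 10^-5 M
pOH = −log(8.65 × 10^-5) = 4.06; pH = 14.00 − 4.06 = 9.94

pH = 9.94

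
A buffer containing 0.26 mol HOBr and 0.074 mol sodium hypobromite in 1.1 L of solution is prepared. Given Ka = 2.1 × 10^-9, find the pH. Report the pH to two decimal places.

pH = 8.13

pKa = −log(2.1 × 10^-9) = 8.678
Using pH = pKa + log([base]/[acid]) with [base]/[acid] = 0.074/0.26:
pH = 8.678 + (-0.546) = 8.13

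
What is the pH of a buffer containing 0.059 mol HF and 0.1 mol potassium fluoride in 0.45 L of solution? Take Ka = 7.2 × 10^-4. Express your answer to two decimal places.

pH = 3.37

pKa = −log(7.2 × 10^-4) = 3.143
pH = pKa + log([A⁻]/[HA]) = 3.143 + log(0.1/0.059)
pH = 3.143 + (+0.229) = 3.37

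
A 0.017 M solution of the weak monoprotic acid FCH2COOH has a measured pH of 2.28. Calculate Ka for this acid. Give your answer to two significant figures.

[H+] = 10^(-2.28) = 5.25 × 10^-3 M
At equilibrium [HA] = 0.017 − 5.25 × 10^-3 = 1.18 × 10^-2 M
Ka = [H+][A-]/[HA] = (5.25 × 10^-3)² / 1.18 × 10^-2 = 2.3 × 10^-3

Ka = 2.3 × 10^-3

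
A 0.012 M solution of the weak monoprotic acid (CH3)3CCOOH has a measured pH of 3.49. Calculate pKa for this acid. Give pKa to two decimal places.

pKa = 5.05

[H+] = 10^(-3.49) = 3.24 × 10^-4 M
At equilibrium [HA] = 0.012 − 3.24 × 10^-4 = 1.17 × 10^-2 M
Ka = [H+][A-]/[HA] = (3.24 × 10^-4)² / 1.17 × 10^-2 = 8.97 × 10^-6
pKa = -log(8.97 × 10^-6) = 5.05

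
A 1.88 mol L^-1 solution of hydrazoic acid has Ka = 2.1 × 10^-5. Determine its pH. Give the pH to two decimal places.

HN3 ⇌ N3- + H+
From the ICE table, Ka = [H+]²/(1.88 − [H+]) = 2.1 × 10^-5.
Assume [H+] ≪ 1.88: [H+] ≈ √(2.1 × 10^-5 × 1.88) = 6.28 × 10^-3 M
pH = −log(6.28 × 10^-3) = 2.20

pH = 2.20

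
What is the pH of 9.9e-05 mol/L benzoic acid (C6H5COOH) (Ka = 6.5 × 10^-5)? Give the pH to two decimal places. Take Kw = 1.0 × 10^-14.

pH = 4.27

C6H5COOH ⇌ C6H5COO- + H+
Ka = [H+]²/(9.9e-05 − [H+]) = 6.5 × 10^-5
Here C₀/Ka ≈ 1.52, so the small-[H+] approximation fails. Use the quadratic:
[H+] = [−6.5e-05 + √(6.5e-05² + 2.57e-08)]/2 = 5.41 × 10^-5 M
pH = −log(5.41 × 10^-5) = 4.27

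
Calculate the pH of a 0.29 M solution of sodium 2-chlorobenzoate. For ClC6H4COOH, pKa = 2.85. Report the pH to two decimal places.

pH = 8.16

ClC6H4COO- is the conjugate base of the weak acid ClC6H4COOH.
Ka = 10^(−2.85) = 1.41 × 10^-3
Kb = Kw/Ka = 1.0×10^-14 / 1.41 × 10^-3 = 7.09 × 10^-12
From the ICE table, Kb = x²/(0.29 − x) = 7.09 × 10^-12.
Neglecting x in the denominator: x = √(7.09 × 10^-12 × 0.29) = 1.43 × 10^-6 M
pOH = 5.84, so pH = 14.00 − pOH = 8.16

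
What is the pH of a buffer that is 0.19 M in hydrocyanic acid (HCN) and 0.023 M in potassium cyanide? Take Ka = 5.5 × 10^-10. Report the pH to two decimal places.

pKa = −log(5.5 × 10^-10) = 9.260
Using pH = pKa + log([base]/[acid]) with [base]/[acid] = 0.023/0.19:
pH = 9.260 + (-0.917) = 8.34

pH = 8.34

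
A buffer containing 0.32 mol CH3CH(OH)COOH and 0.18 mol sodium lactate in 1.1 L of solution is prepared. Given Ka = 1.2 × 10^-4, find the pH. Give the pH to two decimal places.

pH = 3.67

pKa = −log(1.2 × 10^-4) = 3.921
Using pH = pKa + log([base]/[acid]) with [base]/[acid] = 0.18/0.32:
pH = 3.921 + (-0.250) = 3.67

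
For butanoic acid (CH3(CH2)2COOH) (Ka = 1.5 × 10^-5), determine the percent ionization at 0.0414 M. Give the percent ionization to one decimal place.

CH3(CH2)2COOH ⇌ CH3(CH2)2COO- + H+; let x = [H+] at equilibrium.
x ≈ √(Ka·C₀) = √(1.5 × 10^-5 × 0.0414) = 7.88 × 10^-4 M
Fraction ionized = 7.88 × 10^-4 / 0.0414 = 0.0190 → 1.9%

1.9%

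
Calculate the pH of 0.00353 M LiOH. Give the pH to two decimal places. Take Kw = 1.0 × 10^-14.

LiOH is a strong base; [OH-] = 0.00353 M.
pOH = -log(0.00353) = 2.45
pH = 14.00 - 2.45 = 11.55

pH = 11.55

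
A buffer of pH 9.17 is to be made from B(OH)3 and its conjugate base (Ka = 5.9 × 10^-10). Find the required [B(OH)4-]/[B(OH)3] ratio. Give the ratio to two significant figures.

pKa = -log(5.9 × 10^-10) = 9.229
pH = pKa + log(r) ⇒ log(r) = 9.17 − 9.229 = -0.059
r = [B(OH)4-]/[B(OH)3] = 10^(-0.059) = 0.873

ratio = 0.87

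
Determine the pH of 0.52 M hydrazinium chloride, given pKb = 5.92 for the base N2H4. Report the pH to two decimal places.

N2H5+ is the conjugate acid of the weak base N2H4.
Kb = 10^(−5.92) = 1.20 × 10^-6
Ka = Kw/Kb = 1.0×10^-14 / 1.20 × 10^-6 = 8.33 × 10^-9
Ka = [H+]²/(0.52 − [H+]) = 8.33 × 10^-9
Neglecting [H+] in the denominator: [H+] = √(8.33 × 10^-9 × 0.52) = 6.58 × 10^-5 M
pH = −log(6.58 × 10^-5) = 4.18

pH = 4.18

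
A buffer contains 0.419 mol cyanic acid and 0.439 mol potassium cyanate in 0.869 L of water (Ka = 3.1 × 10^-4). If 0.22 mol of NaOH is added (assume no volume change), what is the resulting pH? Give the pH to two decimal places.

After neutralization: n(HOCN) = 0.199 mol, n(OCN-) = 0.659 mol.
pKa = −log(3.1 × 10^-4) = 3.509
pH = pKa + log([A⁻]/[HA]) = 3.509 + log(0.659/0.199) = 3.509 +0.520

pH = 4.03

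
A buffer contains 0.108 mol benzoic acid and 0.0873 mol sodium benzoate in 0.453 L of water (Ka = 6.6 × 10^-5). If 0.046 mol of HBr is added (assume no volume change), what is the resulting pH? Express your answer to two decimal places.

pH = 3.61

After neutralization: n(C6H5COOH) = 0.154 mol, n(C6H5COO-) = 0.0413 mol.
pKa = −log(6.6 × 10^-5) = 4.180
Henderson–Hasselbalch with mole ratio 0.0413/0.154: pH = 4.180 + (-0.572)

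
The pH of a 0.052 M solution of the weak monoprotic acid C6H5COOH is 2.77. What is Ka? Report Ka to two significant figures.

Ka = 5.7 × 10^-5

[H+] = 10^(-2.77) = 1.70 × 10^-3 M
At equilibrium [HA] = 0.052 − 1.70 × 10^-3 = 5.03 × 10^-2 M
Ka = [H+][A-]/[HA] = (1.70 × 10^-3)² / 5.03 × 10^-2 = 5.7 × 10^-5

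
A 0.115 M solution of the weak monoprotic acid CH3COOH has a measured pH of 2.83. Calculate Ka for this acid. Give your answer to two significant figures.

Ka = 1.9 × 10^-5

[H+] = 10^(-2.83) = 1.48 × 10^-3 M
At equilibrium [HA] = 0.115 − 1.48 × 10^-3 = 1.14 × 10^-1 M
Ka = [H+][A-]/[HA] = (1.48 × 10^-3)² / 1.14 × 10^-1 = 1.9 × 10^-5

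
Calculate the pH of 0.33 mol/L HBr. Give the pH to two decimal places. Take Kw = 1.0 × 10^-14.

pH = 0.48

HBr is a strong acid and dissociates completely, so [H+] = 0.33 M.
pH = -log(0.33) = 0.48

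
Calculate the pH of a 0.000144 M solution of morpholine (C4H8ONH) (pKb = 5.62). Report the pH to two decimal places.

C4H8ONH + H2O ⇌ C4H8ONH2+ + OH-
Kb = 10^(−5.62) = 2.40 × 10^-6
Kb = [OH-]²/(0.000144 − [OH-]) = 2.40 × 10^-6
[OH-] is not negligible relative to C₀; solve [OH-]² + 2.4e-06·[OH-] − 3.46e-10 = 0.
[OH-] = [−2.4e-06 + √(2.4e-06² + 1.38e-09)]/2 = 1.74 × 10^-5 M
pOH = −log(1.74 × 10^-5) = 4.76; pH = 14.00 − 4.76 = 9.24

pH = 9.24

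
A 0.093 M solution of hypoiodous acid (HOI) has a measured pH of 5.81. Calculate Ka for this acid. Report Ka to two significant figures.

Ka = 2.6 × 10^-11

[H+] = 10^(-5.81) = 1.55 × 10^-6 M
At equilibrium [HA] = 0.093 − 1.55 × 10^-6 = 9.30 × 10^-2 M
Ka = [H+][A-]/[HA] = (1.55 × 10^-6)² / 9.30 × 10^-2 = 2.6 × 10^-11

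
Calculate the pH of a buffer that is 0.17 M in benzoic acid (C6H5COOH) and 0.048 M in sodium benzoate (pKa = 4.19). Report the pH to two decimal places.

pH = 3.64

Henderson–Hasselbalch: pH = pKa + log([C6H5COO-]/[C6H5COOH]) = 4.19 + log(0.048/0.17)
pH = 4.19 + (-0.549) = 3.64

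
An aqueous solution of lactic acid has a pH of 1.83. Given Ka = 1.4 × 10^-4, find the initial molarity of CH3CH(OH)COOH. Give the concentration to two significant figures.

C₀ = 1.6 M

[H+] = 10^(-1.83) = 1.48 × 10^-2 M = x
Ka = x²/(C₀ − x) ⇒ C₀ = x + x²/Ka
C₀ = 1.48 × 10^-2 + (1.48 × 10^-2)²/(1.4 × 10^-4) = 1.58 M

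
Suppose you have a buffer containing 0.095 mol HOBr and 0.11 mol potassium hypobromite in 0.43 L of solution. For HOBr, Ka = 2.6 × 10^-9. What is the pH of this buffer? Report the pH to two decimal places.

pH = 8.65

pKa = −log(2.6 × 10^-9) = 8.585
Using pH = pKa + log([base]/[acid]) with [base]/[acid] = 0.11/0.095:
pH = 8.585 + (+0.064) = 8.65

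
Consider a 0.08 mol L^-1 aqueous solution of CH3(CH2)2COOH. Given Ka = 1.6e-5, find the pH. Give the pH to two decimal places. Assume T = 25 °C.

pH = 2.95

CH3(CH2)2COOH ⇌ CH3(CH2)2COO- + H+
Ka = x²/(0.08 − x) = 1.6 × 10^-5
Since Ka ≪ C₀, x ≈ √(Ka·C₀) = 1.13 × 10^-3 M.
pH = −log(1.13 × 10^-3) = 2.95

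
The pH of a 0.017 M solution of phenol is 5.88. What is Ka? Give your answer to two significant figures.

[H+] = 10^(-5.88) = 1.32 × 10^-6 M
At equilibrium [HA] = 0.017 − 1.32 × 10^-6 = 1.70 × 10^-2 M
Ka = [H+][A-]/[HA] = (1.32 × 10^-6)² / 1.70 × 10^-2 = 1.0 × 10^-10

Ka = 1.0 × 10^-10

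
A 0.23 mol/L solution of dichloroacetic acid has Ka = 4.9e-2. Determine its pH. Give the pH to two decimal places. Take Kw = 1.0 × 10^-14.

Cl2CHCOOH ⇌ Cl2CHCOO- + H+
Ka = [H+]²/(0.23 − [H+]) = 4.9 × 10^-2
[H+] is not negligible relative to C₀; solve [H+]² + 0.049·[H+] − 0.0113 = 0.
[H+] = [−0.049 + √(0.049² + 0.0451)]/2 = 8.45 × 10^-2 M
pH = −log[H+] = −log(8.45 × 10^-2) = 1.07

pH = 1.07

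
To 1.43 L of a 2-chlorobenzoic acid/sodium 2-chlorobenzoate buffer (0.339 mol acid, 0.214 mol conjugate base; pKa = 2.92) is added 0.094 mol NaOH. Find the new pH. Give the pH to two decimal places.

pH = 3.02

After neutralization: n(ClC6H4COOH) = 0.245 mol, n(ClC6H4COO-) = 0.308 mol.
pH = pKa + log([A⁻]/[HA]) = 2.92 + log(0.308/0.245) = 2.92 +0.099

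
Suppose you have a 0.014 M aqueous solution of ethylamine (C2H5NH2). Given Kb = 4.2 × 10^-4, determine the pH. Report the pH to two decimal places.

pH = 11.35

C2H5NH2 + H2O ⇌ C2H5NH3+ + OH-
Kb = [OH-]²/(0.014 − [OH-]) = 4.2 × 10^-4
[OH-] is not negligible relative to C₀; solve [OH-]² + 0.00042·[OH-] − 5.88e-06 = 0.
[OH-] = (−Kb + √(Kb² + 4·Kb·C₀))/2 = 2.22 × 10^-3 M
pOH = −log(2.22 × 10^-3) = 2.65; pH = 14.00 − 2.65 = 11.35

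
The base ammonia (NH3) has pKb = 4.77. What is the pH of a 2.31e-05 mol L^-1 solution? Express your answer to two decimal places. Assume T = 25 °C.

NH3 + H2O ⇌ NH4+ + OH-
Kb = 10^(−4.77) = 1.70 × 10^-5
Kb = x²/(2.31e-05 − x) = 1.70 × 10^-5
x is not negligible relative to C₀; solve x² + 1.7e-05·x − 3.93e-10 = 0.
x = [−1.7e-05 + √(1.7e-05² + 1.57e-09)]/2 = 1.31 × 10^-5 M
pOH = 4.88, so pH = 14.00 − pOH = 9.12

pH = 9.12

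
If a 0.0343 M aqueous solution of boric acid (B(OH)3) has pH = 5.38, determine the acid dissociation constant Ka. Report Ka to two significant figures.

Ka = 5.1 × 10^-10

[H+] = 10^(-5.38) = 4.17 × 10^-6 M
At equilibrium [HA] = 0.0343 − 4.17 × 10^-6 = 3.43 × 10^-2 M
Ka = [H+][A-]/[HA] = (4.17 × 10^-6)² / 3.43 × 10^-2 = 5.1 × 10^-10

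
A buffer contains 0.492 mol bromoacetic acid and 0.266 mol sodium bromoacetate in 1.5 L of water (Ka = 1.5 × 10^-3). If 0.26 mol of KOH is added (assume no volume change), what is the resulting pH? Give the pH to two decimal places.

After neutralization: n(BrCH2COOH) = 0.232 mol, n(BrCH2COO-) = 0.526 mol.
pKa = −log(1.5 × 10^-3) = 2.824
Henderson–Hasselbalch with mole ratio 0.526/0.232: pH = 2.824 + (+0.355)

pH = 3.18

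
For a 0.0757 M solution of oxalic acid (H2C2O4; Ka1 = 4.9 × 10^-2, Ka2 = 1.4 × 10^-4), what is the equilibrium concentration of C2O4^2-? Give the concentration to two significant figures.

First ionization gives [H+] ≈ [HC2O4-] = 4.11 × 10^-2 M.
Second step: Ka2 = [H+][C2O4^2-]/[HC2O4-] ≈ [C2O4^2-] (since [H+] ≈ [HC2O4-]).
So [C2O4^2-] ≈ Ka2.

1.4 × 10^-4 M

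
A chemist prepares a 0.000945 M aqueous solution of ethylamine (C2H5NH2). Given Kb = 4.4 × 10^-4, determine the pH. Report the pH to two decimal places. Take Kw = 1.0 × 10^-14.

C2H5NH2 + H2O ⇌ C2H5NH3+ + OH-
Kb = x²/(0.000945 − x) = 4.4 × 10^-4
Here C₀/Kb ≈ 2.15, so the small-x approximation fails. Use the quadratic:
x = [−0.00044 + √(0.00044² + 1.66e-06)]/2 = 4.61 × 10^-4 M
pOH = −log(4.61 × 10^-4) = 3.34; pH = 14.00 − 3.34 = 10.66

pH = 10.66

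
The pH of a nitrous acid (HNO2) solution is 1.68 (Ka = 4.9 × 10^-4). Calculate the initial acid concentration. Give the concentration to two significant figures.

C₀ = 9.1 × 10^-1 M

[H+] = 10^(-1.68) = 2.09 × 10^-2 M = x
Ka = x²/(C₀ − x) ⇒ C₀ = x + x²/Ka
C₀ = 2.09 × 10^-2 + (2.09 × 10^-2)²/(4.9 × 10^-4) = 9.12 × 10^-1 M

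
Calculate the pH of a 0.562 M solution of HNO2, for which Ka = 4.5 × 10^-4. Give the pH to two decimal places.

HNO2 ⇌ NO2- + H+
Ka = x²/(0.562 − x) = 4.5 × 10^-4
Assume x ≪ 0.562: x ≈ √(4.5 × 10^-4 × 0.562) = 1.59 × 10^-2 M
pH = −log(1.59 × 10^-2) = 1.80

pH = 1.80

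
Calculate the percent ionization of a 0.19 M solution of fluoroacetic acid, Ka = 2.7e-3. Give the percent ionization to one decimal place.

FCH2COOH ⇌ FCH2COO- + H+; let x = [H+] at equilibrium.
Ka = x²/(C₀ − x); solving the quadratic gives x = 2.13 × 10^-2 M.
Fraction ionized = 2.13 × 10^-2 / 0.19 = 0.1121 → 11.2%

11.2%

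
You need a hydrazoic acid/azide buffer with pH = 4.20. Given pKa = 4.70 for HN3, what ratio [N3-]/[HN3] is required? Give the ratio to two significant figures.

ratio = 0.32

pH = pKa + log(r) ⇒ log(r) = 4.20 − 4.70 = -0.50
r = [N3-]/[HN3] = 10^(-0.50) = 0.316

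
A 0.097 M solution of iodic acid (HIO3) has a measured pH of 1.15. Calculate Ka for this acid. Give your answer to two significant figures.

[H+] = 10^(-1.15) = 7.08 × 10^-2 M
At equilibrium [HA] = 0.097 − 7.08 × 10^-2 = 2.62 × 10^-2 M
Ka = [H+][A-]/[HA] = (7.08 × 10^-2)² / 2.62 × 10^-2 = 1.9 × 10^-1

Ka = 1.9 × 10^-1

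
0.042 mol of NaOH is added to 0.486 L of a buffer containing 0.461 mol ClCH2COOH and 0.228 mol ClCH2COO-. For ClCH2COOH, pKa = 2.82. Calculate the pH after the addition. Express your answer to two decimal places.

OH- converts ClCH2COOH to ClCH2COO-: ClCH2COOH → 0.419 mol, ClCH2COO- → 0.27 mol.
pH = pKa + log([A⁻]/[HA]) = 2.82 + log(0.27/0.419) = 2.82 -0.191

pH = 2.63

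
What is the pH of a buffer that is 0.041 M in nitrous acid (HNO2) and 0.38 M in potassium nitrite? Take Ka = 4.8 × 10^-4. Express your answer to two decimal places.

pH = 4.29

pKa = −log(4.8 × 10^-4) = 3.319
Using pH = pKa + log([base]/[acid]) with [base]/[acid] = 0.38/0.041:
pH = 3.319 + (+0.967) = 4.29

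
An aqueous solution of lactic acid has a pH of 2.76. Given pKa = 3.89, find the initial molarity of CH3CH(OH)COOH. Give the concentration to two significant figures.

[H+] = 10^(-2.76) = 1.74 × 10^-3 M = x
Ka = 10^(−3.89) = 1.29 × 10^-4
Ka = x²/(C₀ − x) ⇒ C₀ = x + x²/Ka
C₀ = 1.74 × 10^-3 + (1.74 × 10^-3)²/(1.29 × 10^-4) = 2.52 × 10^-2 M

C₀ = 2.5 × 10^-2 M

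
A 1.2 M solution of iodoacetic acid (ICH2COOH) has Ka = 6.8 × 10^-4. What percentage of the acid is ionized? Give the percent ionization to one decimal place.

2.4%

ICH2COOH ⇌ ICH2COO- + H+; let x = [H+] at equilibrium.
x ≈ √(Ka·C₀) = √(6.8 × 10^-4 × 1.2) = 2.86 × 10^-2 M
Fraction ionized = 2.86 × 10^-2 / 1.2 = 0.0238 → 2.4%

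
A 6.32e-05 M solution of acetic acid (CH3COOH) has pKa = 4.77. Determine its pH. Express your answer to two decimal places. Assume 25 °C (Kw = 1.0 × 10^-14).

pH = 4.60

CH3COOH ⇌ CH3COO- + H+
Ka = 10^(−4.77) = 1.70 × 10^-5
Ka = x²/(6.32e-05 − x) = 1.70 × 10^-5
The 5% rule fails; solving x² + Ka·x − Ka·C₀ = 0 exactly:
x = [−1.7e-05 + √(1.7e-05² + 4.3e-09)]/2 = 2.54 × 10^-5 M
pH = −log[H+] = −log(2.54 × 10^-5) = 4.60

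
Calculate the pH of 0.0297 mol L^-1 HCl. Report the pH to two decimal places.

pH = 1.53

HCl is a strong acid and dissociates completely, so [H+] = 0.0297 M.
pH = -log(0.0297) = 1.53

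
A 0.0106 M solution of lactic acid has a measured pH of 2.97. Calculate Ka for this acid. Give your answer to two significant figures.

[H+] = 10^(-2.97) = 1.07 × 10^-3 M
At equilibrium [HA] = 0.0106 − 1.07 × 10^-3 = 9.53 × 10^-3 M
Ka = [H+][A-]/[HA] = (1.07 × 10^-3)² / 9.53 × 10^-3 = 1.2 × 10^-4

Ka = 1.2 × 10^-4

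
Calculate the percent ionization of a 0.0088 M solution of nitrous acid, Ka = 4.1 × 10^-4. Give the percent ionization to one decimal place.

19.4%

HNO2 ⇌ NO2- + H+; let x = [H+] at equilibrium.
Ka = x²/(C₀ − x); solving the quadratic gives x = 1.71 × 10^-3 M.
Fraction ionized = 1.71 × 10^-3 / 0.0088 = 0.1943 → 19.4%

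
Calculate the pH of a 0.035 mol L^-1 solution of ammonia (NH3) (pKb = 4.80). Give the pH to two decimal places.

NH3 + H2O ⇌ NH4+ + OH-
Kb = 10^(−4.80) = 1.58 × 10^-5
Let x = [OH-] at equilibrium. Kb = x²/(0.035 − x).
Assume x ≪ 0.035: x ≈ √(1.58 × 10^-5 × 0.035) = 7.44 × 10^-4 M
pOH = 3.13, so pH = 14.00 − pOH = 10.87

pH = 10.87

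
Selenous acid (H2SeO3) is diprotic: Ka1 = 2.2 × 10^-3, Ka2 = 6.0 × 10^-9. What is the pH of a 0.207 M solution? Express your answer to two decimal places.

Since Ka1 ≫ Ka2, the first ionization dominates [H+].
Ka1 = x²/(0.207 − x) = 2.2 × 10^-3
Solving the quadratic: x = (−Ka1 + √(Ka1² + 4·Ka1·C₀))/2 = 2.03 × 10^-2 M
pH = −log(2.03 × 10^-2) = 1.69

pH = 1.69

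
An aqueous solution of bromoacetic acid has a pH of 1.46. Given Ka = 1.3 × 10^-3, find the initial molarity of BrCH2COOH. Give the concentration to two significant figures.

C₀ = 9.6 × 10^-1 M

[H+] = 10^(-1.46) = 3.47 × 10^-2 M = x
Ka = x²/(C₀ − x) ⇒ C₀ = x + x²/Ka
C₀ = 3.47 × 10^-2 + (3.47 × 10^-2)²/(1.3 × 10^-3) = 9.61 × 10^-1 M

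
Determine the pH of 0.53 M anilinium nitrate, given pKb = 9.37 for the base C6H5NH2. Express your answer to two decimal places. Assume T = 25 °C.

C6H5NH3+ is the conjugate acid of the weak base C6H5NH2.
Kb = 10^(−9.37) = 4.27 × 10^-10
Ka = Kw/Kb = 1.0×10^-14 / 4.27 × 10^-10 = 2.34 × 10^-5
Ka = x²/(0.53 − x) = 2.34 × 10^-5
Since Ka ≪ C₀, x ≈ √(Ka·C₀) = 3.52 × 10^-3 M.
(x/C₀ = 0.66% < 5%, so the approximation holds.)
pH = −log[H+] = −log(3.52 × 10^-3) = 2.45

pH = 2.45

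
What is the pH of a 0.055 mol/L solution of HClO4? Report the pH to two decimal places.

HClO4 is a strong acid and dissociates completely, so [H+] = 0.055 M.
pH = -log(0.055) = 1.26

pH = 1.26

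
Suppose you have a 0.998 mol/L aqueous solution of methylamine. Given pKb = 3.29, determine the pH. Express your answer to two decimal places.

CH3NH2 + H2O ⇌ CH3NH3+ + OH-
Kb = 10^(−3.29) = 5.13 × 10^-4
From the ICE table, Kb = [OH-]²/(0.998 − [OH-]) = 5.13 × 10^-4.
Since Kb ≪ C₀, [OH-] ≈ √(Kb·C₀) = 2.26 × 10^-2 M.
([OH-]/C₀ = 2.3% < 5%, so the approximation holds.)
pOH = −log(2.26 × 10^-2) = 1.65; pH = 14.00 − 1.65 = 12.35

pH = 12.35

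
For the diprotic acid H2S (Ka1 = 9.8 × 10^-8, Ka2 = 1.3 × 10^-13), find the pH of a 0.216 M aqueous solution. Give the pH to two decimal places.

pH = 3.84

Since Ka1 ≫ Ka2, the first ionization dominates [H+].
Ka1 = x²/(0.216 − x) = 9.8 × 10^-8
x ≈ √(9.8 × 10^-8 × 0.216) = 1.45 × 10^-4 M
pH = −log(1.45 × 10^-4) = 3.84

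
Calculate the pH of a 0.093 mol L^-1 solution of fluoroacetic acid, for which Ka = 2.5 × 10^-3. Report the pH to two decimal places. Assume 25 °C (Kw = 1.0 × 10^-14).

pH = 1.85

FCH2COOH ⇌ FCH2COO- + H+
Let x = [H+] at equilibrium. Ka = x²/(0.093 − x).
Here C₀/Ka ≈ 37.2, so the small-x approximation fails. Use the quadratic:
x = (−Ka + √(Ka² + 4·Ka·C₀))/2 = 1.40 × 10^-2 M
pH = −log(1.40 × 10^-2) = 1.85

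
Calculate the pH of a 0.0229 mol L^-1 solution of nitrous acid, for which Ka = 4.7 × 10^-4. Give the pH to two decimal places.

pH = 2.52

HNO2 ⇌ NO2- + H+
From the ICE table, Ka = [H+]²/(0.0229 − [H+]) = 4.7 × 10^-4.
[H+] is not negligible relative to C₀; solve [H+]² + 0.00047·[H+] − 1.08e-05 = 0.
[H+] = (−Ka + √(Ka² + 4·Ka·C₀))/2 = 3.05 × 10^-3 M
pH = −log[H+] = −log(3.05 × 10^-3) = 2.52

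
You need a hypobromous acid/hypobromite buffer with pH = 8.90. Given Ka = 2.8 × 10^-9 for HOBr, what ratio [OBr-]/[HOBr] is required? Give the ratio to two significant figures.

ratio = 2.2

pKa = -log(2.8 × 10^-9) = 8.553
pH = pKa + log(r) ⇒ log(r) = 8.90 − 8.553 = +0.347
r = [OBr-]/[HOBr] = 10^(+0.347) = 2.22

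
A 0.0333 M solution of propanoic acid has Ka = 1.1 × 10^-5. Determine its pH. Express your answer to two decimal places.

CH3CH2COOH ⇌ CH3CH2COO- + H+
From the ICE table, Ka = [H+]²/(0.0333 − [H+]) = 1.1 × 10^-5.
Assume [H+] ≪ 0.0333: [H+] ≈ √(1.1 × 10^-5 × 0.0333) = 6.05 × 10^-4 M
pH = −log[H+] = −log(6.05 × 10^-4) = 3.22

pH = 3.22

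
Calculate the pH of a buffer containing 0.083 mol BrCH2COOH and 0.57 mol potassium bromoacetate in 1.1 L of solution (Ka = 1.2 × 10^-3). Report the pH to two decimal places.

pKa = −log(1.2 × 10^-3) = 2.921
pH = pKa + log([A⁻]/[HA]) = 2.921 + log(0.57/0.083)
pH = 2.921 + (+0.837) = 3.76

pH = 3.76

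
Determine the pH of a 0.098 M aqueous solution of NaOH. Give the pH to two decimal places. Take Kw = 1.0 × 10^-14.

NaOH is a strong base; [OH-] = 0.098 M.
pOH = -log(0.098) = 1.01
pH = 14.00 - 1.01 = 12.99

pH = 12.99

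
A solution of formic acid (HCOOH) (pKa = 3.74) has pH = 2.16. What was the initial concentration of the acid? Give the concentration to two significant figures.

[H+] = 10^(-2.16) = 6.92 × 10^-3 M = x
Ka = 10^(−3.74) = 1.82 × 10^-4
Ka = x²/(C₀ − x) ⇒ C₀ = x + x²/Ka
C₀ = 6.92 × 10^-3 + (6.92 × 10^-3)²/(1.82 × 10^-4) = 2.70 × 10^-1 M

C₀ = 2.7 × 10^-1 M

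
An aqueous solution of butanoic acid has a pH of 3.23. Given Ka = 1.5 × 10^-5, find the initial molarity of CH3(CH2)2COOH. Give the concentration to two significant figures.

C₀ = 2.4 × 10^-2 M

[H+] = 10^(-3.23) = 5.89 × 10^-4 M = x
Ka = x²/(C₀ − x) ⇒ C₀ = x + x²/Ka
C₀ = 5.89 × 10^-4 + (5.89 × 10^-4)²/(1.5 × 10^-5) = 2.37 × 10^-2 M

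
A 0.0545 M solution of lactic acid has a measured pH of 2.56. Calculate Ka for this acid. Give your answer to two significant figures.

[H+] = 10^(-2.56) = 2.75 × 10^-3 M
At equilibrium [HA] = 0.0545 − 2.75 × 10^-3 = 5.17 × 10^-2 M
Ka = [H+][A-]/[HA] = (2.75 × 10^-3)² / 5.17 × 10^-2 = 1.5 × 10^-4

Ka = 1.5 × 10^-4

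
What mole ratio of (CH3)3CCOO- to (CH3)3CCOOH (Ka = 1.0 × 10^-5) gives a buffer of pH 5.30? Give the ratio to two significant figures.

ratio = 2.0

pKa = -log(1.0 × 10^-5) = 5.000
pH = pKa + log(r) ⇒ log(r) = 5.30 − 5.000 = +0.300
r = [(CH3)3CCOO-]/[(CH3)3CCOOH] = 10^(+0.300) = 2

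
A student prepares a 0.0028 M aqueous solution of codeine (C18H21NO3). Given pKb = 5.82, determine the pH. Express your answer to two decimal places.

pH = 9.81

C18H21NO3 + H2O ⇌ C18H22NO3+ + OH-
Kb = 10^(−5.82) = 1.51 × 10^-6
Kb = x²/(0.0028 − x) = 1.51 × 10^-6
Neglecting x in the denominator: x = √(1.51 × 10^-6 × 0.0028) = 6.50 × 10^-5 M
pOH = 4.19, so pH = 14.00 − pOH = 9.81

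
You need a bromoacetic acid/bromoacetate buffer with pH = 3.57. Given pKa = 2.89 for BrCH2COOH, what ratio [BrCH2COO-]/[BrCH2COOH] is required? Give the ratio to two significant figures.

ratio = 4.8

pH = pKa + log(r) ⇒ log(r) = 3.57 − 2.89 = +0.68
r = [BrCH2COO-]/[BrCH2COOH] = 10^(+0.68) = 4.79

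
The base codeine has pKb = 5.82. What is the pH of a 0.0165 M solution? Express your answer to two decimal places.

C18H21NO3 + H2O ⇌ C18H22NO3+ + OH-
Kb = 10^(−5.82) = 1.51 × 10^-6
Let x = [OH-] at equilibrium. Kb = x²/(0.0165 − x).
Neglecting x in the denominator: x = √(1.51 × 10^-6 × 0.0165) = 1.58 × 10^-4 M
(x/C₀ = 0.96% < 5%, so the approximation holds.)
pOH = −log(1.58 × 10^-4) = 3.80; pH = 14.00 − 3.80 = 10.20

pH = 10.20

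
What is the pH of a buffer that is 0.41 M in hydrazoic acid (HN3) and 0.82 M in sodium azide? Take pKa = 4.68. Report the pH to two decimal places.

pH = 4.98

pH = pKa + log([A⁻]/[HA]) = 4.68 + log(0.82/0.41)
pH = 4.68 + (+0.301) = 4.98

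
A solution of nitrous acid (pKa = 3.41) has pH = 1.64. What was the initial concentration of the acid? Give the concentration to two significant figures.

C₀ = 1.4 M

[H+] = 10^(-1.64) = 2.29 × 10^-2 M = x
Ka = 10^(−3.41) = 3.89 × 10^-4
Ka = x²/(C₀ − x) ⇒ C₀ = x + x²/Ka
C₀ = 2.29 × 10^-2 + (2.29 × 10^-2)²/(3.89 × 10^-4) = 1.37 M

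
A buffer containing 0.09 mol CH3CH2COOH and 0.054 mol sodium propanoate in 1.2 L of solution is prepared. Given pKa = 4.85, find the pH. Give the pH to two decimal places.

pH = 4.63

pH = pKa + log([A⁻]/[HA]) = 4.85 + log(0.054/0.09)
pH = 4.85 + (-0.222) = 4.63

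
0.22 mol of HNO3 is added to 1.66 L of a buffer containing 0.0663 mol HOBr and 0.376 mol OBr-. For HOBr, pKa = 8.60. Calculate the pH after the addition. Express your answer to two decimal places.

pH = 8.34

After neutralization: n(HOBr) = 0.286 mol, n(OBr-) = 0.156 mol.
pH = pKa + log(n_OBr-/n_HOBr) = 8.60 + log(0.156/0.286) = 8.60 + (-0.263)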